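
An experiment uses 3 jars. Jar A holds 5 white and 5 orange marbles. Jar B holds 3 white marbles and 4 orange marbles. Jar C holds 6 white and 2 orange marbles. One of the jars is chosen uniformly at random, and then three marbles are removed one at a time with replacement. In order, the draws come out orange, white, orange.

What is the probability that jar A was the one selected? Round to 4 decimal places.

0.4009

For each hypothesis, P(data | H) works out to: P(data | jar A) = (5/10)(5/10)(5/10) = 0.125; P(data | jar B) = (4/7)(3/7)(4/7) = 0.13994; P(data | jar C) = (2/8)(6/8)(2/8) = 0.046875.
Weighting by the prior gives 1/3 · 0.125 = 0.041667, 1/3 · 0.13994 = 0.046647, 1/3 · 0.046875 = 0.015625; these sum to 0.10394.
So P(jar A | data) = (0.041667) / (0.10394) = 0.40088.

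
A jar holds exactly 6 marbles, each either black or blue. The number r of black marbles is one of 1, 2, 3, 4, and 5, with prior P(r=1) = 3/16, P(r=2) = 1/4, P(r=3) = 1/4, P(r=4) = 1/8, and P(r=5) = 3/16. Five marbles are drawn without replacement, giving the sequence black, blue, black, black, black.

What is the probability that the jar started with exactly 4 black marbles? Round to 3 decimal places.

Compute the likelihood of the observed sequence for each case: P(data | r = 1) = (1/6)(5/5)(0/4) = 0; P(data | r = 2) = (2/6)(4/5)(1/4)(0/3) = 0; P(data | r = 3) = (3/6)(3/5)(2/4)(1/3)(0/2) = 0; P(data | r = 4) = (4/6)(2/5)(3/4)(2/3)(1/2) = 1/15; P(data | r = 5) = (5/6)(1/5)(4/4)(3/3)(2/2) = 1/6.
The prior-weighted likelihoods are 3/16 · 0 = 0, 1/4 · 0 = 0, 1/4 · 0 = 0, 1/8 · 1/15 = 1/120, 3/16 · 1/6 = 1/32; summing to 19/480.
Therefore the posterior P(r = 4 | data) = (1/120) / (19/480) = 4/19.

0.211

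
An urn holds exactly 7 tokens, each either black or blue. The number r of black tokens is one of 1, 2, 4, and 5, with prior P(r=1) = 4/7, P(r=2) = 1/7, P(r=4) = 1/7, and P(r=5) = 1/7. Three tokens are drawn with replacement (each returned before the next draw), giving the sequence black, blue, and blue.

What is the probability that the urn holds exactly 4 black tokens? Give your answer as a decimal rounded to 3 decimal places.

For each hypothesis, P(data | H) works out to: P(data | r = 1) = (1/7)(6/7)(6/7) = 0.10496; P(data | r = 2) = (2/7)(5/7)(5/7) = 0.14577; P(data | r = 4) = (4/7)(3/7)(3/7) = 0.10496; P(data | r = 5) = (5/7)(2/7)(2/7) = 0.058309.
Multiplying each by its prior: 4/7 · 0.10496 = 0.059975, 1/7 · 0.14577 = 0.020825, 1/7 · 0.10496 = 0.014994, 1/7 · 0.058309 = 0.0083299; summing to 0.10412.
So P(r = 4 | data) = (0.014994) / (0.10412) = 0.144.

0.144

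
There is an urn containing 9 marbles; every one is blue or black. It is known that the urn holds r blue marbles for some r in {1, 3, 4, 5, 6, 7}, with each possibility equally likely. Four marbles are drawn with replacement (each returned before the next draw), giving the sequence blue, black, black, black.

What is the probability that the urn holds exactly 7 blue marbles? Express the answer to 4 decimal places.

The likelihood of the observed sequence under each hypothesis: P(data | r = 1) = (1/9)(8/9)(8/9)(8/9) = 0.078037; P(data | r = 3) = (3/9)(6/9)(6/9)(6/9) = 0.098765; P(data | r = 4) = (4/9)(5/9)(5/9)(5/9) = 0.076208; P(data | r = 5) = (5/9)(4/9)(4/9)(4/9) = 0.048773; P(data | r = 6) = (6/9)(3/9)(3/9)(3/9) = 0.024691; P(data | r = 7) = (7/9)(2/9)(2/9)(2/9) = 0.0085353.
Multiplying each by its prior: 1/6 · 0.078037 = 0.013006, 1/6 · 0.098765 = 0.016461, 1/6 · 0.076208 = 0.012701, 1/6 · 0.048773 = 0.0081288, 1/6 · 0.024691 = 0.0041152, 1/6 · 0.0085353 = 0.0014225; summing to 0.055835.
Therefore the posterior P(r = 7 | data) = (0.0014225) / (0.055835) = 0.025478.

0.0255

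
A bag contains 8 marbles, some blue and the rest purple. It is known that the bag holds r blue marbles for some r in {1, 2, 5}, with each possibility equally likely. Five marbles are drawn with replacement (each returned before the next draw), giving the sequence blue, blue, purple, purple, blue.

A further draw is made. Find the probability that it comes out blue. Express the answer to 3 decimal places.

Compute the likelihood of the observed sequence for each case: P(data | r = 1) = (1/8)(1/8)(7/8)(7/8)(1/8) = 0.0014954; P(data | r = 2) = (2/8)(2/8)(6/8)(6/8)(2/8) = 0.0087891; P(data | r = 5) = (5/8)(5/8)(3/8)(3/8)(5/8) = 0.034332.
Multiplying each by its prior: 1/3 · 0.0014954 = 0.00049845, 1/3 · 0.0087891 = 0.0029297, 1/3 · 0.034332 = 0.011444; with total 0.014872.
Dividing through by the total gives posterior P(r = 1 | data) = 0.033516, P(r = 2 | data) = 0.19699, P(r = 5 | data) = 0.76949.
So P(blue next | data) = Σ P(blue next | H) P(H | data) = (1/8)(0.033516) + (1/4)(0.19699) + (5/8)(0.76949) = 0.53437.

0.534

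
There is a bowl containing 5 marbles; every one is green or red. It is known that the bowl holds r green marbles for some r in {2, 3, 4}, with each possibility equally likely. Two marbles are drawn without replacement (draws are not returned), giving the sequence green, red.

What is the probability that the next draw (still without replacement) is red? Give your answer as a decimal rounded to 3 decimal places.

0.375

Under each hypothesis, the probability of the observed sequence is: P(data | r = 2) = (2/5)(3/4) = 3/10; P(data | r = 3) = (3/5)(2/4) = 3/10; P(data | r = 4) = (4/5)(1/4) = 1/5.
Multiplying each by its prior: 1/3 · 3/10 = 1/10, 1/3 · 3/10 = 1/10, 1/3 · 1/5 = 1/15; summing to 4/15.
The posterior is then P(r = 2 | data) = 3/8, P(r = 3 | data) = 3/8, P(r = 4 | data) = 1/4.
So P(red next | data) = Σ P(red next | H) P(H | data) = (2/3)(3/8) + (1/3)(3/8) + (0)(1/4) = 3/8.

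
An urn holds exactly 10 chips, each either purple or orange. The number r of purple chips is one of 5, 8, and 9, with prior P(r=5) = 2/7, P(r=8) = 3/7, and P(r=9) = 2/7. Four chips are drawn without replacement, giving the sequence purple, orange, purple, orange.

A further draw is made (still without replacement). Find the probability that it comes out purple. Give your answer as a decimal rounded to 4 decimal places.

0.6479

Compute the likelihood of the observed sequence for each case: P(data | r = 5) = (5/10)(5/9)(4/8)(4/7) = 0.079365; P(data | r = 8) = (8/10)(2/9)(7/8)(1/7) = 0.022222; P(data | r = 9) = (9/10)(1/9)(8/8)(0/7) = 0.
Weighting by the prior gives 2/7 · 0.079365 = 0.022676, 3/7 · 0.022222 = 0.0095238, 2/7 · 0 = 0; with total 0.0322.
Normalising, the posterior is P(r = 5 | data) = 0.70423, P(r = 8 | data) = 0.29577, P(r = 9 | data) = 0.
Averaging over the posterior, P(purple next | data) = (1/2)(0.70423) + (1)(0.29577) = 0.64789.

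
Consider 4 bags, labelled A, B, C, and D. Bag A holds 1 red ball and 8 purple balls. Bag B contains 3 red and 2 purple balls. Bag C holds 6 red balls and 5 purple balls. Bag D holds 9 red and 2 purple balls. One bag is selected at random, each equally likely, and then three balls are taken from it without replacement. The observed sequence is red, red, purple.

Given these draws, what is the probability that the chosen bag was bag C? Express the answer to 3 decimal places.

0.305

For each hypothesis, P(data | H) works out to: P(data | bag A) = (1/9)(0/8) = 0; P(data | bag B) = (3/5)(2/4)(2/3) = 1/5; P(data | bag C) = (6/11)(5/10)(5/9) = 5/33; P(data | bag D) = (9/11)(8/10)(2/9) = 8/55.
The prior-weighted likelihoods are 1/4 · 0 = 0, 1/4 · 1/5 = 1/20, 1/4 · 5/33 = 5/132, 1/4 · 8/55 = 2/55; these sum to 41/330.
So P(bag C | data) = (5/132) / (41/330) = 25/82.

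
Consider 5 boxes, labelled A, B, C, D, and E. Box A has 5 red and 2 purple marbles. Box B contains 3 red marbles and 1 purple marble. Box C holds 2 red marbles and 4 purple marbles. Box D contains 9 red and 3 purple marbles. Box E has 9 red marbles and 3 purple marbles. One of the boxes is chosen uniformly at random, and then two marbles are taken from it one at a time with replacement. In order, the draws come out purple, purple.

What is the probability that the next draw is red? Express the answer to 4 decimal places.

The likelihood of the observed sequence under each hypothesis: P(data | box A) = (2/7)(2/7) = 0.081633; P(data | box B) = (1/4)(1/4) = 0.0625; P(data | box C) = (4/6)(4/6) = 0.44444; P(data | box D) = (3/12)(3/12) = 0.0625; P(data | box E) = (3/12)(3/12) = 0.0625.
Weighting by the prior gives 1/5 · 0.081633 = 0.016327, 1/5 · 0.0625 = 0.0125, 1/5 · 0.44444 = 0.088889, 1/5 · 0.0625 = 0.0125, 1/5 · 0.0625 = 0.0125; with total 0.14272.
Dividing through by the total gives posterior P(box A | data) = 0.1144, P(box B | data) = 0.087587, P(box C | data) = 0.62284, P(box D | data) = 0.087587, P(box E | data) = 0.087587.
So P(red next | data) = Σ P(red next | H) P(H | data) = (5/7)(0.1144) + (3/4)(0.087587) + (1/3)(0.62284) + (3/4)(0.087587) + (3/4)(0.087587) = 0.4864.

0.4864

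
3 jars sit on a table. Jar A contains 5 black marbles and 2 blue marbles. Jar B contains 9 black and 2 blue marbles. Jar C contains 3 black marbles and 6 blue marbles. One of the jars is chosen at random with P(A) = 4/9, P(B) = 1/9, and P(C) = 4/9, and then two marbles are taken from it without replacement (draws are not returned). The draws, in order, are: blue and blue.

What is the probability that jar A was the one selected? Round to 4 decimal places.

The likelihood of the observed sequence under each hypothesis: P(data | jar A) = (2/7)(1/6) = 0.047619; P(data | jar B) = (2/11)(1/10) = 0.018182; P(data | jar C) = (6/9)(5/8) = 0.41667.
The prior-weighted likelihoods are 4/9 · 0.047619 = 0.021164, 1/9 · 0.018182 = 0.0020202, 4/9 · 0.41667 = 0.18519; these sum to 0.20837.
Hence P(jar A | data) = (0.021164) / (0.20837) = 0.10157.

0.1016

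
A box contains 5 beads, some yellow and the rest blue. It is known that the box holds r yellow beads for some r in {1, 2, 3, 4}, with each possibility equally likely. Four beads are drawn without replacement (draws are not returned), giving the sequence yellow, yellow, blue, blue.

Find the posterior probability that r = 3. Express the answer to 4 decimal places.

Compute the likelihood of the observed sequence for each case: P(data | r = 1) = (1/5)(0/4) = 0; P(data | r = 2) = (2/5)(1/4)(3/3)(2/2) = 1/10; P(data | r = 3) = (3/5)(2/4)(2/3)(1/2) = 1/10; P(data | r = 4) = (4/5)(3/4)(1/3)(0/2) = 0.
Weighting by the prior gives 1/4 · 0 = 0, 1/4 · 1/10 = 1/40, 1/4 · 1/10 = 1/40, 1/4 · 0 = 0; these sum to 1/20.
So P(r = 3 | data) = (1/40) / (1/20) = 1/2.

0.5000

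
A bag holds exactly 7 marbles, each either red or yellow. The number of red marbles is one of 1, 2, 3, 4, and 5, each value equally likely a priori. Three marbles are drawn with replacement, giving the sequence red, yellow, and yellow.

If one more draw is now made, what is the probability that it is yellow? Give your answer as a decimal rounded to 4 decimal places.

The likelihood of the observed sequence under each hypothesis: P(data | r = 1) = (1/7)(6/7)(6/7) = 0.10496; P(data | r = 2) = (2/7)(5/7)(5/7) = 0.14577; P(data | r = 3) = (3/7)(4/7)(4/7) = 0.13994; P(data | r = 4) = (4/7)(3/7)(3/7) = 0.10496; P(data | r = 5) = (5/7)(2/7)(2/7) = 0.058309.
The prior-weighted likelihoods are 1/5 · 0.10496 = 0.020991, 1/5 · 0.14577 = 0.029155, 1/5 · 0.13994 = 0.027988, 1/5 · 0.10496 = 0.020991, 1/5 · 0.058309 = 0.011662; with total 0.11079.
Dividing through by the total gives posterior P(r = 1 | data) = 0.18947, P(r = 2 | data) = 0.26316, P(r = 3 | data) = 0.25263, P(r = 4 | data) = 0.18947, P(r = 5 | data) = 0.10526.
Averaging over the posterior, P(yellow next | data) = (6/7)(0.18947) + (5/7)(0.26316) + (4/7)(0.25263) + (3/7)(0.18947) + (2/7)(0.10526) = 0.60602.

0.6060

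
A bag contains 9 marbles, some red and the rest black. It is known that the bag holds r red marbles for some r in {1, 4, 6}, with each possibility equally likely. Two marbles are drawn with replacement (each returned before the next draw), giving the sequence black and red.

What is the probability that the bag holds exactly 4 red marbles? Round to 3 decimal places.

Compute the likelihood of the observed sequence for each case: P(data | r = 1) = (8/9)(1/9) = 8/81; P(data | r = 4) = (5/9)(4/9) = 20/81; P(data | r = 6) = (3/9)(6/9) = 2/9.
Multiplying each by its prior: 1/3 · 8/81 = 8/243, 1/3 · 20/81 = 20/243, 1/3 · 2/9 = 2/27; summing to 46/243.
Therefore the posterior P(r = 4 | data) = (20/243) / (46/243) = 10/23.

0.435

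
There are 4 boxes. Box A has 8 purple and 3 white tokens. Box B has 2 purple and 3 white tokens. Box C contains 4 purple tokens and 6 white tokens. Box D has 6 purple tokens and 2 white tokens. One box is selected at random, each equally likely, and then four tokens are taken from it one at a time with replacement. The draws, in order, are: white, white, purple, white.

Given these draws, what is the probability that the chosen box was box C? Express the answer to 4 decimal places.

0.4336

Compute the likelihood of the observed sequence for each case: P(data | box A) = (3/11)(3/11)(8/11)(3/11) = 0.014753; P(data | box B) = (3/5)(3/5)(2/5)(3/5) = 0.0864; P(data | box C) = (6/10)(6/10)(4/10)(6/10) = 0.0864; P(data | box D) = (2/8)(2/8)(6/8)(2/8) = 0.011719.
Multiplying each by its prior: 1/4 · 0.014753 = 0.0036883, 1/4 · 0.0864 = 0.0216, 1/4 · 0.0864 = 0.0216, 1/4 · 0.011719 = 0.0029297; these sum to 0.049818.
By Bayes' rule, P(box C | data) = (0.0216) / (0.049818) = 0.43358.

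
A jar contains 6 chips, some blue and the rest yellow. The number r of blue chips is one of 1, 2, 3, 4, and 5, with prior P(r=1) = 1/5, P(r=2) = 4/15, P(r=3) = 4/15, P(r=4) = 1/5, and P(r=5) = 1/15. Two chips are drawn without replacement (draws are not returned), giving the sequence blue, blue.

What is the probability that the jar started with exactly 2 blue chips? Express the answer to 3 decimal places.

The likelihood of the observed sequence under each hypothesis: P(data | r = 1) = (1/6)(0/5) = 0; P(data | r = 2) = (2/6)(1/5) = 1/15; P(data | r = 3) = (3/6)(2/5) = 1/5; P(data | r = 4) = (4/6)(3/5) = 2/5; P(data | r = 5) = (5/6)(4/5) = 2/3.
Multiplying each by its prior: 1/5 · 0 = 0, 4/15 · 1/15 = 4/225, 4/15 · 1/5 = 4/75, 1/5 · 2/5 = 2/25, 1/15 · 2/3 = 2/45; with total 44/225.
Therefore the posterior P(r = 2 | data) = (4/225) / (44/225) = 1/11.

0.091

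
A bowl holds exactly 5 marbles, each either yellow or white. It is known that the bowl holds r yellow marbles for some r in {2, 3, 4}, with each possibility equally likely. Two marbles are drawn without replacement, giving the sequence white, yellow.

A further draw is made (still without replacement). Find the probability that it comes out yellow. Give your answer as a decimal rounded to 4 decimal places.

For each hypothesis, P(data | H) works out to: P(data | r = 2) = (3/5)(2/4) = 3/10; P(data | r = 3) = (2/5)(3/4) = 3/10; P(data | r = 4) = (1/5)(4/4) = 1/5.
Multiplying each by its prior: 1/3 · 3/10 = 1/10, 1/3 · 3/10 = 1/10, 1/3 · 1/5 = 1/15; these sum to 4/15.
Dividing through by the total gives posterior P(r = 2 | data) = 3/8, P(r = 3 | data) = 3/8, P(r = 4 | data) = 1/4.
The predictive probability is P(yellow next | data) = (1/3)(3/8) + (2/3)(3/8) + (1)(1/4) = 5/8.

0.6250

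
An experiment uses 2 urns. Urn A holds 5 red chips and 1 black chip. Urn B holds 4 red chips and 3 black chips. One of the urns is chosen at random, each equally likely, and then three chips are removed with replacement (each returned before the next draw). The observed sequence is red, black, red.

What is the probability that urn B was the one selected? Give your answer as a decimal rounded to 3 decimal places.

0.547

The likelihood of the observed sequence under each hypothesis: P(data | urn A) = (5/6)(1/6)(5/6) = 0.11574; P(data | urn B) = (4/7)(3/7)(4/7) = 0.13994.
Multiplying each by its prior: 1/2 · 0.11574 = 0.05787, 1/2 · 0.13994 = 0.069971; with total 0.12784.
So P(urn B | data) = (0.069971) / (0.12784) = 0.54733.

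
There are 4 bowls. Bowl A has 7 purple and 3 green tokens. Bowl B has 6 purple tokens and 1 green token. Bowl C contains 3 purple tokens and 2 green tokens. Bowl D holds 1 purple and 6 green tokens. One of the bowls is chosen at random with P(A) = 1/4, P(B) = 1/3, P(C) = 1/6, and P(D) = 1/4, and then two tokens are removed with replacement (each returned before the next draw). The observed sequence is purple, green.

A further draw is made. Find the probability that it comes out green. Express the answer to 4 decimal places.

Compute the likelihood of the observed sequence for each case: P(data | bowl A) = (7/10)(3/10) = 0.21; P(data | bowl B) = (6/7)(1/7) = 0.12245; P(data | bowl C) = (3/5)(2/5) = 0.24; P(data | bowl D) = (1/7)(6/7) = 0.12245.
Multiplying each by its prior: 1/4 · 0.21 = 0.0525, 1/3 · 0.12245 = 0.040816, 1/6 · 0.24 = 0.04, 1/4 · 0.12245 = 0.030612; these sum to 0.16393.
Dividing through by the total gives posterior P(bowl A | data) = 0.32026, P(bowl B | data) = 0.24899, P(bowl C | data) = 0.24401, P(bowl D | data) = 0.18674.
The predictive probability is P(green next | data) = (3/10)(0.32026) + (1/7)(0.24899) + (2/5)(0.24401) + (6/7)(0.18674) = 0.38932.

0.3893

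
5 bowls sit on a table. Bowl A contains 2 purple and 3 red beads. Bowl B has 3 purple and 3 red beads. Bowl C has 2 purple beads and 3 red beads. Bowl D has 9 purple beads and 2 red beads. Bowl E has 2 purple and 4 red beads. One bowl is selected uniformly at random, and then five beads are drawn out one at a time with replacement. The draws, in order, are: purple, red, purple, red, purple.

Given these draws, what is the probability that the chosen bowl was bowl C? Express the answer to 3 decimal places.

0.206

Compute the likelihood of the observed sequence for each case: P(data | bowl A) = (2/5)(3/5)(2/5)(3/5)(2/5) = 0.02304; P(data | bowl B) = (3/6)(3/6)(3/6)(3/6)(3/6) = 0.03125; P(data | bowl C) = (2/5)(3/5)(2/5)(3/5)(2/5) = 0.02304; P(data | bowl D) = (9/11)(2/11)(9/11)(2/11)(9/11) = 0.018106; P(data | bowl E) = (2/6)(4/6)(2/6)(4/6)(2/6) = 0.016461.
Multiplying each by its prior: 1/5 · 0.02304 = 0.004608, 1/5 · 0.03125 = 0.00625, 1/5 · 0.02304 = 0.004608, 1/5 · 0.018106 = 0.0036212, 1/5 · 0.016461 = 0.0032922; summing to 0.022379.
So P(bowl C | data) = (0.004608) / (0.022379) = 0.2059.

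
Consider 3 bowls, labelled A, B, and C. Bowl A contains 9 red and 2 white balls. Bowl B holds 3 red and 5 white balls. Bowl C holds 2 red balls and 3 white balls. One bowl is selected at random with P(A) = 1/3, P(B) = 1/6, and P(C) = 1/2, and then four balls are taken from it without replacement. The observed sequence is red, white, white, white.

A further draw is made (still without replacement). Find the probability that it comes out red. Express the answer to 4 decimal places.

0.8684

Under each hypothesis, the probability of the observed sequence is: P(data | bowl A) = (9/11)(2/10)(1/9)(0/8) = 0; P(data | bowl B) = (3/8)(5/7)(4/6)(3/5) = 3/28; P(data | bowl C) = (2/5)(3/4)(2/3)(1/2) = 1/10.
Multiplying each by its prior: 1/3 · 0 = 0, 1/6 · 3/28 = 1/56, 1/2 · 1/10 = 1/20; summing to 19/280.
Dividing through by the total gives posterior P(bowl A | data) = 0, P(bowl B | data) = 5/19, P(bowl C | data) = 14/19.
The predictive probability is P(red next | data) = (1/2)(5/19) + (1)(14/19) = 33/38.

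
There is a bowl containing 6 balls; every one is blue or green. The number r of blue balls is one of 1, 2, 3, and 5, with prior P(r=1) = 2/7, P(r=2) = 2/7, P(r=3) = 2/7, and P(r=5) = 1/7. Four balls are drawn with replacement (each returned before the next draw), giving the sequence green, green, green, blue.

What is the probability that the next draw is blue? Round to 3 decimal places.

0.315

Under each hypothesis, the probability of the observed sequence is: P(data | r = 1) = (5/6)(5/6)(5/6)(1/6) = 0.096451; P(data | r = 2) = (4/6)(4/6)(4/6)(2/6) = 0.098765; P(data | r = 3) = (3/6)(3/6)(3/6)(3/6) = 0.0625; P(data | r = 5) = (1/6)(1/6)(1/6)(5/6) = 0.003858.
The prior-weighted likelihoods are 2/7 · 0.096451 = 0.027557, 2/7 · 0.098765 = 0.028219, 2/7 · 0.0625 = 0.017857, 1/7 · 0.003858 = 0.00055115; with total 0.074184.
Normalising, the posterior is P(r = 1 | data) = 0.37147, P(r = 2 | data) = 0.38039, P(r = 3 | data) = 0.24071, P(r = 5 | data) = 0.0074294.
The predictive probability is P(blue next | data) = (1/6)(0.37147) + (1/3)(0.38039) + (1/2)(0.24071) + (5/6)(0.0074294) = 0.31526.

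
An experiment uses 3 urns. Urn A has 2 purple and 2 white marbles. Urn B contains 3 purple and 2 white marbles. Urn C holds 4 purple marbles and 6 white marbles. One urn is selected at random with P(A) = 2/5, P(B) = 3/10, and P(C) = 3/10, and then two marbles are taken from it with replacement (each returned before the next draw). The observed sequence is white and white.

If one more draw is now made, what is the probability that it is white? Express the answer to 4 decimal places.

The likelihood of the observed sequence under each hypothesis: P(data | urn A) = (2/4)(2/4) = 1/4; P(data | urn B) = (2/5)(2/5) = 4/25; P(data | urn C) = (6/10)(6/10) = 9/25.
Multiplying each by its prior: 2/5 · 1/4 = 1/10, 3/10 · 4/25 = 6/125, 3/10 · 9/25 = 27/250; with total 32/125.
Normalising, the posterior is P(urn A | data) = 25/64, P(urn B | data) = 3/16, P(urn C | data) = 27/64.
So P(white next | data) = Σ P(white next | H) P(H | data) = (1/2)(25/64) + (2/5)(3/16) + (3/5)(27/64) = 67/128.

0.5234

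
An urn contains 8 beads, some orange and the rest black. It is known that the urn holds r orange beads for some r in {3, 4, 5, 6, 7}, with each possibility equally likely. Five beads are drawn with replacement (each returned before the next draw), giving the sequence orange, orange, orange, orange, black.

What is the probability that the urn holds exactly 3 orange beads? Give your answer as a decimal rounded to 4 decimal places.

0.0488

Compute the likelihood of the observed sequence for each case: P(data | r = 3) = (3/8)(3/8)(3/8)(3/8)(5/8) = 0.01236; P(data | r = 4) = (4/8)(4/8)(4/8)(4/8)(4/8) = 0.03125; P(data | r = 5) = (5/8)(5/8)(5/8)(5/8)(3/8) = 0.05722; P(data | r = 6) = (6/8)(6/8)(6/8)(6/8)(2/8) = 0.079102; P(data | r = 7) = (7/8)(7/8)(7/8)(7/8)(1/8) = 0.073273.
The prior-weighted likelihoods are 1/5 · 0.01236 = 0.0024719, 1/5 · 0.03125 = 0.00625, 1/5 · 0.05722 = 0.011444, 1/5 · 0.079102 = 0.01582, 1/5 · 0.073273 = 0.014655; summing to 0.050641.
By Bayes' rule, P(r = 3 | data) = (0.0024719) / (0.050641) = 0.048813.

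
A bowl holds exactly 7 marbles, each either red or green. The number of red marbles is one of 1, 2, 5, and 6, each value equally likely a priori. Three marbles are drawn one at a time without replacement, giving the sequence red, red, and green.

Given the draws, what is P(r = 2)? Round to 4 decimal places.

0.1250

Compute the likelihood of the observed sequence for each case: P(data | r = 1) = (1/7)(0/6) = 0; P(data | r = 2) = (2/7)(1/6)(5/5) = 1/21; P(data | r = 5) = (5/7)(4/6)(2/5) = 4/21; P(data | r = 6) = (6/7)(5/6)(1/5) = 1/7.
Multiplying each by its prior: 1/4 · 0 = 0, 1/4 · 1/21 = 1/84, 1/4 · 4/21 = 1/21, 1/4 · 1/7 = 1/28; summing to 2/21.
Therefore the posterior P(r = 2 | data) = (1/84) / (2/21) = 1/8.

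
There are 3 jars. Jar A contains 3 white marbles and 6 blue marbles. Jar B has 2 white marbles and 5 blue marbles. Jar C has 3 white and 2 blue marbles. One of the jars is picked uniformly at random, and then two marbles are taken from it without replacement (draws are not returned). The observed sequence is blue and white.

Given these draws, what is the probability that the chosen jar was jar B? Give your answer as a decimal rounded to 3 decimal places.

Compute the likelihood of the observed sequence for each case: P(data | jar A) = (6/9)(3/8) = 0.25; P(data | jar B) = (5/7)(2/6) = 0.2381; P(data | jar C) = (2/5)(3/4) = 0.3.
The prior-weighted likelihoods are 1/3 · 0.25 = 0.083333, 1/3 · 0.2381 = 0.079365, 1/3 · 0.3 = 0.1; with total 0.2627.
Therefore the posterior P(jar B | data) = (0.079365) / (0.2627) = 0.30211.

0.302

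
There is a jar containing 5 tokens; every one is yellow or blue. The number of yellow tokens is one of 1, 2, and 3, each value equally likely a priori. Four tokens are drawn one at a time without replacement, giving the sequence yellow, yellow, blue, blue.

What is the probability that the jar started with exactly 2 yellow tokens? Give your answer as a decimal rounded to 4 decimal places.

0.5000

The likelihood of the observed sequence under each hypothesis: P(data | r = 1) = (1/5)(0/4) = 0; P(data | r = 2) = (2/5)(1/4)(3/3)(2/2) = 1/10; P(data | r = 3) = (3/5)(2/4)(2/3)(1/2) = 1/10.
Weighting by the prior gives 1/3 · 0 = 0, 1/3 · 1/10 = 1/30, 1/3 · 1/10 = 1/30; with total 1/15.
So P(r = 2 | data) = (1/30) / (1/15) = 1/2.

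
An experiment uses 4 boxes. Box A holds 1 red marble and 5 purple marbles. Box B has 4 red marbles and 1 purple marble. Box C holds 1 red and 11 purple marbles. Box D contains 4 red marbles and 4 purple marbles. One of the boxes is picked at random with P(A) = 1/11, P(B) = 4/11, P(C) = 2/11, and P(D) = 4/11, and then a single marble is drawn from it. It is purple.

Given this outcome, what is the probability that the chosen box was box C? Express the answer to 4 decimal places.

The likelihood of this draw under each hypothesis: P(data | box A) = (5/6) = 5/6; P(data | box B) = (1/5) = 1/5; P(data | box C) = (11/12) = 11/12; P(data | box D) = (4/8) = 1/2.
Multiplying each by its prior: 1/11 · 5/6 = 5/66, 4/11 · 1/5 = 4/55, 2/11 · 11/12 = 1/6, 4/11 · 1/2 = 2/11; summing to 82/165.
Hence P(box C | data) = (1/6) / (82/165) = 55/164.

0.3354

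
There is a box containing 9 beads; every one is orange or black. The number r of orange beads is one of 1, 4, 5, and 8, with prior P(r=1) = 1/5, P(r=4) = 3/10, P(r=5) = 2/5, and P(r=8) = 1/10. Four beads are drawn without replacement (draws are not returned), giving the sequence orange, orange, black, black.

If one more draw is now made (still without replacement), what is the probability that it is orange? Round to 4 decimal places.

Compute the likelihood of the observed sequence for each case: P(data | r = 1) = (1/9)(0/8) = 0; P(data | r = 4) = (4/9)(3/8)(5/7)(4/6) = 5/63; P(data | r = 5) = (5/9)(4/8)(4/7)(3/6) = 5/63; P(data | r = 8) = (8/9)(7/8)(1/7)(0/6) = 0.
The prior-weighted likelihoods are 1/5 · 0 = 0, 3/10 · 5/63 = 1/42, 2/5 · 5/63 = 2/63, 1/10 · 0 = 0; with total 1/18.
Dividing through by the total gives posterior P(r = 1 | data) = 0, P(r = 4 | data) = 3/7, P(r = 5 | data) = 4/7, P(r = 8 | data) = 0.
So P(orange next | data) = Σ P(orange next | H) P(H | data) = (2/5)(3/7) + (3/5)(4/7) = 18/35.

0.5143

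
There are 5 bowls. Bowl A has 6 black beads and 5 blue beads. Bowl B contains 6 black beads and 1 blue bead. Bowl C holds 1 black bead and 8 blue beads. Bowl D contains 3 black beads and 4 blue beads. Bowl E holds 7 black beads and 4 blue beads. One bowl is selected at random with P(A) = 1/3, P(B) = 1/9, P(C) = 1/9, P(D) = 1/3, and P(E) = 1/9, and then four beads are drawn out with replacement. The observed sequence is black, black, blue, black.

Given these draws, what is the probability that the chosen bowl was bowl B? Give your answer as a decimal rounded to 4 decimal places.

The likelihood of the observed sequence under each hypothesis: P(data | bowl A) = (6/11)(6/11)(5/11)(6/11) = 0.073765; P(data | bowl B) = (6/7)(6/7)(1/7)(6/7) = 0.089963; P(data | bowl C) = (1/9)(1/9)(8/9)(1/9) = 0.0012193; P(data | bowl D) = (3/7)(3/7)(4/7)(3/7) = 0.044981; P(data | bowl E) = (7/11)(7/11)(4/11)(7/11) = 0.093709.
Weighting by the prior gives 1/3 · 0.073765 = 0.024588, 1/9 · 0.089963 = 0.0099958, 1/9 · 0.0012193 = 0.00013548, 1/3 · 0.044981 = 0.014994, 1/9 · 0.093709 = 0.010412; summing to 0.060126.
Hence P(bowl B | data) = (0.0099958) / (0.060126) = 0.16625.

0.1662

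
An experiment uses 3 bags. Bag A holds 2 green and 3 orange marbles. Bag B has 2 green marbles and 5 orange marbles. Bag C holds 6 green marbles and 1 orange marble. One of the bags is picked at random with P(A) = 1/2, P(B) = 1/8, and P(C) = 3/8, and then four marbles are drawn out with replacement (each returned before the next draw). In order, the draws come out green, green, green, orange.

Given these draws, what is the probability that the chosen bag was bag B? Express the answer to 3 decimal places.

0.038

For each hypothesis, P(data | H) works out to: P(data | bag A) = (2/5)(2/5)(2/5)(3/5) = 0.0384; P(data | bag B) = (2/7)(2/7)(2/7)(5/7) = 0.01666; P(data | bag C) = (6/7)(6/7)(6/7)(1/7) = 0.089963.
Weighting by the prior gives 1/2 · 0.0384 = 0.0192, 1/8 · 0.01666 = 0.0020825, 3/8 · 0.089963 = 0.033736; summing to 0.055018.
So P(bag B | data) = (0.0020825) / (0.055018) = 0.03785.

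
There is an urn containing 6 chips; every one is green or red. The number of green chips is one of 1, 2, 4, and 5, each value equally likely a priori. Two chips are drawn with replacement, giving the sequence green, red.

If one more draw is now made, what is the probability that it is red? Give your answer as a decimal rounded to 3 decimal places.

0.500

Under each hypothesis, the probability of the observed sequence is: P(data | r = 1) = (1/6)(5/6) = 5/36; P(data | r = 2) = (2/6)(4/6) = 2/9; P(data | r = 4) = (4/6)(2/6) = 2/9; P(data | r = 5) = (5/6)(1/6) = 5/36.
Weighting by the prior gives 1/4 · 5/36 = 5/144, 1/4 · 2/9 = 1/18, 1/4 · 2/9 = 1/18, 1/4 · 5/36 = 5/144; with total 13/72.
Normalising, the posterior is P(r = 1 | data) = 5/26, P(r = 2 | data) = 4/13, P(r = 4 | data) = 4/13, P(r = 5 | data) = 5/26.
Averaging over the posterior, P(red next | data) = (5/6)(5/26) + (2/3)(4/13) + (1/3)(4/13) + (1/6)(5/26) = 1/2.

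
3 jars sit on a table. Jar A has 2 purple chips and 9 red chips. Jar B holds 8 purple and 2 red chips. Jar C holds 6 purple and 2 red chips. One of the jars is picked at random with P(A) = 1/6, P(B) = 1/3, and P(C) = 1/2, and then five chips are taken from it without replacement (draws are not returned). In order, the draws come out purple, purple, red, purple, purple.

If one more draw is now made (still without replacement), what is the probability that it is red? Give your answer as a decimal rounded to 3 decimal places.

The likelihood of the observed sequence under each hypothesis: P(data | jar A) = (2/11)(1/10)(9/9)(0/8) = 0; P(data | jar B) = (8/10)(7/9)(2/8)(6/7)(5/6) = 0.11111; P(data | jar C) = (6/8)(5/7)(2/6)(4/5)(3/4) = 0.10714.
Weighting by the prior gives 1/6 · 0 = 0, 1/3 · 0.11111 = 0.037037, 1/2 · 0.10714 = 0.053571; these sum to 0.090608.
Normalising, the posterior is P(jar A | data) = 0, P(jar B | data) = 0.40876, P(jar C | data) = 0.59124.
So P(red next | data) = Σ P(red next | H) P(H | data) = (1/5)(0.40876) + (1/3)(0.59124) = 0.27883.

0.279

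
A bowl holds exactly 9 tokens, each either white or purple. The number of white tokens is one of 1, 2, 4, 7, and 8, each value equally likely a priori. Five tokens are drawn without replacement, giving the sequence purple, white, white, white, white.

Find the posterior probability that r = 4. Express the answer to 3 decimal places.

The likelihood of the observed sequence under each hypothesis: P(data | r = 1) = (8/9)(1/8)(0/7) = 0; P(data | r = 2) = (7/9)(2/8)(1/7)(0/6) = 0; P(data | r = 4) = (5/9)(4/8)(3/7)(2/6)(1/5) = 1/126; P(data | r = 7) = (2/9)(7/8)(6/7)(5/6)(4/5) = 1/9; P(data | r = 8) = (1/9)(8/8)(7/7)(6/6)(5/5) = 1/9.
Weighting by the prior gives 1/5 · 0 = 0, 1/5 · 0 = 0, 1/5 · 1/126 = 1/630, 1/5 · 1/9 = 1/45, 1/5 · 1/9 = 1/45; summing to 29/630.
By Bayes' rule, P(r = 4 | data) = (1/630) / (29/630) = 1/29.

0.034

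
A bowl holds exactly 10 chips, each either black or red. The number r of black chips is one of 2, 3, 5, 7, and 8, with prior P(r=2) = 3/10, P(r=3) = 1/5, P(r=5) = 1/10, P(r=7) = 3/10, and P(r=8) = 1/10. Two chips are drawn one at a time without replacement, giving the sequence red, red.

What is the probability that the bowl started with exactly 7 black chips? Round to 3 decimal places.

Compute the likelihood of the observed sequence for each case: P(data | r = 2) = (8/10)(7/9) = 28/45; P(data | r = 3) = (7/10)(6/9) = 7/15; P(data | r = 5) = (5/10)(4/9) = 2/9; P(data | r = 7) = (3/10)(2/9) = 1/15; P(data | r = 8) = (2/10)(1/9) = 1/45.
The prior-weighted likelihoods are 3/10 · 28/45 = 14/75, 1/5 · 7/15 = 7/75, 1/10 · 2/9 = 1/45, 3/10 · 1/15 = 1/50, 1/10 · 1/45 = 1/450; these sum to 73/225.
By Bayes' rule, P(r = 7 | data) = (1/50) / (73/225) = 9/146.

0.062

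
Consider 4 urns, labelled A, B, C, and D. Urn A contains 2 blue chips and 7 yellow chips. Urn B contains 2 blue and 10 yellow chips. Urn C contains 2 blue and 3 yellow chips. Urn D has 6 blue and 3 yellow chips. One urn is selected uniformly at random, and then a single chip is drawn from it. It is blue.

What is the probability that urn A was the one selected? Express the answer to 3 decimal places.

Compute the likelihood of this draw for each case: P(data | urn A) = (2/9) = 2/9; P(data | urn B) = (2/12) = 1/6; P(data | urn C) = (2/5) = 2/5; P(data | urn D) = (6/9) = 2/3.
The prior-weighted likelihoods are 1/4 · 2/9 = 1/18, 1/4 · 1/6 = 1/24, 1/4 · 2/5 = 1/10, 1/4 · 2/3 = 1/6; with total 131/360.
Hence P(urn A | data) = (1/18) / (131/360) = 20/131.

0.153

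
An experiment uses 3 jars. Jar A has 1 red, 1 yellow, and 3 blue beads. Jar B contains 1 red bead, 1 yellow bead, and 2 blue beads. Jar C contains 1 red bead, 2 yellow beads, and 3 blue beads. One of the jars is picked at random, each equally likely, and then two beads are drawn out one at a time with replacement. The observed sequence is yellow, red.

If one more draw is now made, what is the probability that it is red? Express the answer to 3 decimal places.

Under each hypothesis, the probability of the observed sequence is: P(data | jar A) = (1/5)(1/5) = 0.04; P(data | jar B) = (1/4)(1/4) = 0.0625; P(data | jar C) = (2/6)(1/6) = 0.055556.
Multiplying each by its prior: 1/3 · 0.04 = 0.013333, 1/3 · 0.0625 = 0.020833, 1/3 · 0.055556 = 0.018519; with total 0.052685.
The posterior is then P(jar A | data) = 0.25308, P(jar B | data) = 0.39543, P(jar C | data) = 0.35149.
Averaging over the posterior, P(red next | data) = (1/5)(0.25308) + (1/4)(0.39543) + (1/6)(0.35149) = 0.20806.

0.208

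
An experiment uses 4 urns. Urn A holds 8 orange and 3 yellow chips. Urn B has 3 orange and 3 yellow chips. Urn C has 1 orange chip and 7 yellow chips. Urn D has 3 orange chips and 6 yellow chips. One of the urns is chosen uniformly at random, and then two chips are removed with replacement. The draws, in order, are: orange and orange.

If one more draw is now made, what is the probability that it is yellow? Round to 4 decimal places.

The likelihood of the observed sequence under each hypothesis: P(data | urn A) = (8/11)(8/11) = 0.52893; P(data | urn B) = (3/6)(3/6) = 0.25; P(data | urn C) = (1/8)(1/8) = 0.015625; P(data | urn D) = (3/9)(3/9) = 0.11111.
The prior-weighted likelihoods are 1/4 · 0.52893 = 0.13223, 1/4 · 0.25 = 0.0625, 1/4 · 0.015625 = 0.0039062, 1/4 · 0.11111 = 0.027778; with total 0.22642.
The posterior is then P(urn A | data) = 0.58402, P(urn B | data) = 0.27604, P(urn C | data) = 0.017253, P(urn D | data) = 0.12269.
So P(yellow next | data) = Σ P(yellow next | H) P(H | data) = (3/11)(0.58402) + (1/2)(0.27604) + (7/8)(0.017253) + (2/3)(0.12269) = 0.39419.

0.3942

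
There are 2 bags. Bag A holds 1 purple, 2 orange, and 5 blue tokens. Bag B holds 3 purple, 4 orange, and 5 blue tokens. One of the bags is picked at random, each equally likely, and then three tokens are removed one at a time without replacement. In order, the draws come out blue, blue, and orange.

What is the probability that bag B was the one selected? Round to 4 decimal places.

Under each hypothesis, the probability of the observed sequence is: P(data | bag A) = (5/8)(4/7)(2/6) = 5/42; P(data | bag B) = (5/12)(4/11)(4/10) = 2/33.
Multiplying each by its prior: 1/2 · 5/42 = 5/84, 1/2 · 2/33 = 1/33; these sum to 83/924.
Therefore the posterior P(bag B | data) = (1/33) / (83/924) = 28/83.

0.3373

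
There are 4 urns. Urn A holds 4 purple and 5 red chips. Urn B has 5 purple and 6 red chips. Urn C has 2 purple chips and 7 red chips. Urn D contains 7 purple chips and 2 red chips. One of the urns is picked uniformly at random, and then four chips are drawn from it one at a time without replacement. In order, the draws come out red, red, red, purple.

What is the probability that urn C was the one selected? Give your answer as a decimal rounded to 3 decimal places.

0.472

For each hypothesis, P(data | H) works out to: P(data | urn A) = (5/9)(4/8)(3/7)(4/6) = 0.079365; P(data | urn B) = (6/11)(5/10)(4/9)(5/8) = 0.075758; P(data | urn C) = (7/9)(6/8)(5/7)(2/6) = 0.13889; P(data | urn D) = (2/9)(1/8)(0/7) = 0.
Weighting by the prior gives 1/4 · 0.079365 = 0.019841, 1/4 · 0.075758 = 0.018939, 1/4 · 0.13889 = 0.034722, 1/4 · 0 = 0; with total 0.073503.
By Bayes' rule, P(urn C | data) = (0.034722) / (0.073503) = 0.47239.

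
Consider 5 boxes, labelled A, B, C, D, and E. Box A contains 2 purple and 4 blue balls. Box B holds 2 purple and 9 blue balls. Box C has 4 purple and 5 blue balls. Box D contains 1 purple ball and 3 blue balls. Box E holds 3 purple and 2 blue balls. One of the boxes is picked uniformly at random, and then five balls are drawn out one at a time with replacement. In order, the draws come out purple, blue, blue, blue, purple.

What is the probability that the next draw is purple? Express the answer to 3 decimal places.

The likelihood of the observed sequence under each hypothesis: P(data | box A) = (2/6)(4/6)(4/6)(4/6)(2/6) = 0.032922; P(data | box B) = (2/11)(9/11)(9/11)(9/11)(2/11) = 0.018106; P(data | box C) = (4/9)(5/9)(5/9)(5/9)(4/9) = 0.03387; P(data | box D) = (1/4)(3/4)(3/4)(3/4)(1/4) = 0.026367; P(data | box E) = (3/5)(2/5)(2/5)(2/5)(3/5) = 0.02304.
Multiplying each by its prior: 1/5 · 0.032922 = 0.0065844, 1/5 · 0.018106 = 0.0036212, 1/5 · 0.03387 = 0.006774, 1/5 · 0.026367 = 0.0052734, 1/5 · 0.02304 = 0.004608; with total 0.026861.
The posterior is then P(box A | data) = 0.24513, P(box B | data) = 0.13481, P(box C | data) = 0.25219, P(box D | data) = 0.19632, P(box E | data) = 0.17155.
The predictive probability is P(purple next | data) = (1/3)(0.24513) + (2/11)(0.13481) + (4/9)(0.25219) + (1/4)(0.19632) + (3/5)(0.17155) = 0.37031.

0.370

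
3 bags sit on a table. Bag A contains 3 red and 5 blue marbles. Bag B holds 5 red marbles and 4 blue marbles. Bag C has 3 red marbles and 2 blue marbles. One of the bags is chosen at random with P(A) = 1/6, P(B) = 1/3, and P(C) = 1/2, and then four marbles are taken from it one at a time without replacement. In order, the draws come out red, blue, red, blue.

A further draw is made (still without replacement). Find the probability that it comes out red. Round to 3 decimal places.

0.779

Compute the likelihood of the observed sequence for each case: P(data | bag A) = (3/8)(5/7)(2/6)(4/5) = 0.071429; P(data | bag B) = (5/9)(4/8)(4/7)(3/6) = 0.079365; P(data | bag C) = (3/5)(2/4)(2/3)(1/2) = 0.1.
Weighting by the prior gives 1/6 · 0.071429 = 0.011905, 1/3 · 0.079365 = 0.026455, 1/2 · 0.1 = 0.05; summing to 0.08836.
Normalising, the posterior is P(bag A | data) = 0.13473, P(bag B | data) = 0.2994, P(bag C | data) = 0.56587.
The predictive probability is P(red next | data) = (1/4)(0.13473) + (3/5)(0.2994) + (1)(0.56587) = 0.77919.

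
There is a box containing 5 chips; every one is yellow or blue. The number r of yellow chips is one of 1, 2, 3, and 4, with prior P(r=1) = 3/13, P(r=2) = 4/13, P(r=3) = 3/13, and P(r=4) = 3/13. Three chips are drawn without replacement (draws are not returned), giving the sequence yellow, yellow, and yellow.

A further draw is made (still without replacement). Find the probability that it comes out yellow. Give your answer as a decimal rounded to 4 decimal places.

Under each hypothesis, the probability of the observed sequence is: P(data | r = 1) = (1/5)(0/4) = 0; P(data | r = 2) = (2/5)(1/4)(0/3) = 0; P(data | r = 3) = (3/5)(2/4)(1/3) = 1/10; P(data | r = 4) = (4/5)(3/4)(2/3) = 2/5.
Weighting by the prior gives 3/13 · 0 = 0, 4/13 · 0 = 0, 3/13 · 1/10 = 3/130, 3/13 · 2/5 = 6/65; with total 3/26.
Normalising, the posterior is P(r = 1 | data) = 0, P(r = 2 | data) = 0, P(r = 3 | data) = 1/5, P(r = 4 | data) = 4/5.
The predictive probability is P(yellow next | data) = (0)(1/5) + (1/2)(4/5) = 2/5.

0.4000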